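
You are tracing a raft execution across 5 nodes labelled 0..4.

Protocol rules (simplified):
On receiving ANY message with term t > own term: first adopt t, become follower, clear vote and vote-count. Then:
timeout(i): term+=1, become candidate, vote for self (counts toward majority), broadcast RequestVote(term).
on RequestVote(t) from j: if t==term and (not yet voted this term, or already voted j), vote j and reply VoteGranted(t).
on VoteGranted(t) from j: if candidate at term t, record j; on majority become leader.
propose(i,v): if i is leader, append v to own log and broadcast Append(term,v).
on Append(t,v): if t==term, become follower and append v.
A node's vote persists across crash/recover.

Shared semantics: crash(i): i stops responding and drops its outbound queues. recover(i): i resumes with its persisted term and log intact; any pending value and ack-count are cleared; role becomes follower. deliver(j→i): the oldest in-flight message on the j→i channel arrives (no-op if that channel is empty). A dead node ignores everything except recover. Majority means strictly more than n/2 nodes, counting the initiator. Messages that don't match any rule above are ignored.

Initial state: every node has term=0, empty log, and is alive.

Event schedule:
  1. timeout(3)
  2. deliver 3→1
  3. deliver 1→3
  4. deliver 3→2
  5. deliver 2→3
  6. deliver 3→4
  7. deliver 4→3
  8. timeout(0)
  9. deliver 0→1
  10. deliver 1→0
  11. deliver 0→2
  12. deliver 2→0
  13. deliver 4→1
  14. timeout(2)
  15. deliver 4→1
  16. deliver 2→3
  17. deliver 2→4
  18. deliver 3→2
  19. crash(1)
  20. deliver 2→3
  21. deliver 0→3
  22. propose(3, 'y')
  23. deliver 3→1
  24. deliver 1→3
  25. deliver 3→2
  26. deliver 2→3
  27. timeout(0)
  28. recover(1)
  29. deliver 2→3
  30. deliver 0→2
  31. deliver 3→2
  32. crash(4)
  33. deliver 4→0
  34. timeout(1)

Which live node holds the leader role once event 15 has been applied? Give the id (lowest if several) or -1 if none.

3

[1] timeout(3) → N3(cand t1 [-])
[2] deliver 3→1 → N1(foll t1 [-])
[3] deliver 1→3 → ∅
[4] deliver 3→2 → N2(foll t1 [-])
[5] deliver 2→3 → N3(lead t1 [-])
[6] deliver 3→4 → N4(foll t1 [-])
[7] deliver 4→3 → ∅
[8] timeout(0) → N0(cand t1 [-])
[9] deliver 0→1 → ∅
[10] deliver 1→0 → ∅
[11] deliver 0→2 → ∅
[12] deliver 2→0 → ∅
[13] deliver 4→1 → ∅
[14] timeout(2) → N2(cand t2 [-])
[15] deliver 4→1 → ∅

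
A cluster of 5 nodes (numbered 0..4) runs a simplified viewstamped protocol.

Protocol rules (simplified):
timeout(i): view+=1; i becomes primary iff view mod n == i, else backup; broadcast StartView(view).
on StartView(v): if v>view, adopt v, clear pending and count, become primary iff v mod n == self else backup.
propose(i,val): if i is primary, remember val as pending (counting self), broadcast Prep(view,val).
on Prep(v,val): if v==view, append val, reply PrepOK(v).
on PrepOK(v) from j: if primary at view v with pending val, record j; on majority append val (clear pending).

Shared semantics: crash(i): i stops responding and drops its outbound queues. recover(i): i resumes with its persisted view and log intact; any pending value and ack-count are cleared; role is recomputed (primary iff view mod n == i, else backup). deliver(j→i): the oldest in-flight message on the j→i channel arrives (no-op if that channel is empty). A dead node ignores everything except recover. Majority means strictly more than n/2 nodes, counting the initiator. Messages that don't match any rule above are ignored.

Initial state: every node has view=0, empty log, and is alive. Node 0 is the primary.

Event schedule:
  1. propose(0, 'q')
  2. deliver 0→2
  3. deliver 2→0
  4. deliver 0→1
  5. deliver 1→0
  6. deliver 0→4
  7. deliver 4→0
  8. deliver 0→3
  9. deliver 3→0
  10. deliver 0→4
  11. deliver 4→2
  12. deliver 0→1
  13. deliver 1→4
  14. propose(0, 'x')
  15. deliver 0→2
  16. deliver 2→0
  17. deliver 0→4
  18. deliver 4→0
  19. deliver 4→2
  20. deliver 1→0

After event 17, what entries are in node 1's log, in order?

[1] propose(0,'q') → ∅
[2] deliver 0→2 → N2(back v0 [q])
[3] deliver 2→0 → ∅
[4] deliver 0→1 → N1(back v0 [q])
[5] deliver 1→0 → N0(prim v0 [q])
[6] deliver 0→4 → N4(back v0 [q])
[7] deliver 4→0 → ∅
[8] deliver 0→3 → N3(back v0 [q])
[9] deliver 3→0 → ∅
[10] deliver 0→4 → ∅
[11] deliver 4→2 → ∅
[12] deliver 0→1 → ∅
[13] deliver 1→4 → ∅
[14] propose(0,'x') → ∅
[15] deliver 0→2 → N2(back v0 [q,x])
[16] deliver 2→0 → ∅
[17] deliver 0→4 → N4(back v0 [q,x])

q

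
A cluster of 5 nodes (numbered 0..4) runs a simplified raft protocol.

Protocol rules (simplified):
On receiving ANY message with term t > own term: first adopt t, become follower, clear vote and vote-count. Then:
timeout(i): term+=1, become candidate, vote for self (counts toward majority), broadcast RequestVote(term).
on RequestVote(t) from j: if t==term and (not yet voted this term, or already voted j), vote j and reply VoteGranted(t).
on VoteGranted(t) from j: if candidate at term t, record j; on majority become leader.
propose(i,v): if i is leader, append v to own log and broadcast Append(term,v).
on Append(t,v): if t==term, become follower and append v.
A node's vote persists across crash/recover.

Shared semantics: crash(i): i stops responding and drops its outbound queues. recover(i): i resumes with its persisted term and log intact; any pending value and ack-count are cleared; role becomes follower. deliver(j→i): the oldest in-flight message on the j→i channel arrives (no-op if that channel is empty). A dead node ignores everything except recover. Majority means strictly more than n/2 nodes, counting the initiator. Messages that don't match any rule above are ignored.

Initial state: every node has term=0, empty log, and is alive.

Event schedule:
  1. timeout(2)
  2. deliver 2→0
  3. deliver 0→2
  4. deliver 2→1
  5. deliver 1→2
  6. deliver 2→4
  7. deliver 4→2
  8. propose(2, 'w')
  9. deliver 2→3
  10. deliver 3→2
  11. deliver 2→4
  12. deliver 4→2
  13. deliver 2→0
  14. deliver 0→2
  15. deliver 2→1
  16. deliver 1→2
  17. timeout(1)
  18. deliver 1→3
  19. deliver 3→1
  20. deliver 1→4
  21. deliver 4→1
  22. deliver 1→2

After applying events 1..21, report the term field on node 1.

step 1 timeout(2): 2={cand,t=1,log=-}
step 2 deliver 2→0: 0={foll,t=1,log=-}
step 3 deliver 0→2: —
step 4 deliver 2→1: 1={foll,t=1,log=-}
step 5 deliver 1→2: 2={lead,t=1,log=-}
step 6 deliver 2→4: 4={foll,t=1,log=-}
step 7 deliver 4→2: —
step 8 propose(2,'w'): 2={lead,t=1,log=w}
step 9 deliver 2→3: 3={foll,t=1,log=-}
step 10 deliver 3→2: —
step 11 deliver 2→4: 4={foll,t=1,log=w}
step 12 deliver 4→2: —
step 13 deliver 2→0: 0={foll,t=1,log=w}
step 14 deliver 0→2: —
step 15 deliver 2→1: 1={foll,t=1,log=w}
step 16 deliver 1→2: —
step 17 timeout(1): 1={cand,t=2,log=w}
step 18 deliver 1→3: 3={foll,t=2,log=-}
step 19 deliver 3→1: —
step 20 deliver 1→4: 4={foll,t=2,log=w}
step 21 deliver 4→1: 1={lead,t=2,log=w}

2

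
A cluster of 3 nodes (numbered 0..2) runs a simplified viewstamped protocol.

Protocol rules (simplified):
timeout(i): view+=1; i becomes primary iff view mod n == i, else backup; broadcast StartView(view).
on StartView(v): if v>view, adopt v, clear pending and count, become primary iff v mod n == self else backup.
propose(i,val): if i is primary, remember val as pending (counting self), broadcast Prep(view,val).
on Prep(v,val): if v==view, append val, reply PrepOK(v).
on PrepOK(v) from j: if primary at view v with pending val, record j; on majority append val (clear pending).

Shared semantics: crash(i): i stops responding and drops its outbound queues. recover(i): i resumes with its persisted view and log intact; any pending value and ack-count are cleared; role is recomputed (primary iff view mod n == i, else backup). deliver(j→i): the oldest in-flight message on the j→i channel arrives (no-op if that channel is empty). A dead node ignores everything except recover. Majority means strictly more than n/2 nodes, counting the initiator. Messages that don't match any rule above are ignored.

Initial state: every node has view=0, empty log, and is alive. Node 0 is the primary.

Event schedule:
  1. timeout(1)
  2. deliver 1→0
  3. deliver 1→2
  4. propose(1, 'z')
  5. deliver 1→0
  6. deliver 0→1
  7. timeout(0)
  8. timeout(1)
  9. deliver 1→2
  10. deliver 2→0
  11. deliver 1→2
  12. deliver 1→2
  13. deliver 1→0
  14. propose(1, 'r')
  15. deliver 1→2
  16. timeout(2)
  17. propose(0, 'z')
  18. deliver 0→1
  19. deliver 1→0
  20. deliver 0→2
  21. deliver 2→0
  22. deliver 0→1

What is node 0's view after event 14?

1. timeout(1):  <1:prim v1 ->
2. deliver 1→0:  <0:back v1 ->
3. deliver 1→2:  <2:back v1 ->
4. propose(1,'z'):  nop
5. deliver 1→0:  <0:back v1 z>
6. deliver 0→1:  <1:prim v1 z>
7. timeout(0):  <0:back v2 z>
8. timeout(1):  <1:back v2 z>
9. deliver 1→2:  <2:back v1 z>
10. deliver 2→0:  nop
11. deliver 1→2:  <2:prim v2 z>
12. deliver 1→2:  nop
13. deliver 1→0:  nop
14. propose(1,'r'):  nop

2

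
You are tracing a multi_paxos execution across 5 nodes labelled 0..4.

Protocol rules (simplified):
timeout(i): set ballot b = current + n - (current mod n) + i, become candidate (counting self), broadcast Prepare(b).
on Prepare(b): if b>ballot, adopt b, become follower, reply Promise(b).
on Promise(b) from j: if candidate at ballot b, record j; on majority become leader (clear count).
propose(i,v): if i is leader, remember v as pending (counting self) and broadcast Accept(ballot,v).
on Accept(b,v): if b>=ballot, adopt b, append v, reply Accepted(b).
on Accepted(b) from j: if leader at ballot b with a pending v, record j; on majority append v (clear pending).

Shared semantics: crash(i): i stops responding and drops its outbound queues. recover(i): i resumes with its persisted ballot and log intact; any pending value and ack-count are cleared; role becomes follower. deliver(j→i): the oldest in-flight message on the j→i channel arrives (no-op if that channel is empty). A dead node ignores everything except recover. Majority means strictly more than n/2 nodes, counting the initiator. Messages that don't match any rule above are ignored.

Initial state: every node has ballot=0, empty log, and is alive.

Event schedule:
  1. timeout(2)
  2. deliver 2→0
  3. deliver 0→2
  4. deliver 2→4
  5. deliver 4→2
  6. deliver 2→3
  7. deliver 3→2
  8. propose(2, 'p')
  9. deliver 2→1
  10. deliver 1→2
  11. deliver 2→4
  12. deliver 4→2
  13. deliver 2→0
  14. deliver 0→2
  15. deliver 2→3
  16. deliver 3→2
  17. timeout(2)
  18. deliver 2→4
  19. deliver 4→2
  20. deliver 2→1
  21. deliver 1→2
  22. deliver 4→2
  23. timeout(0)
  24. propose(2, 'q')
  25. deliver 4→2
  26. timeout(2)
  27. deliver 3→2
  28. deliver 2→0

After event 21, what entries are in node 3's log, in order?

p

step 1 timeout(2): 2={cand,b=7,log=-}
step 2 deliver 2→0: 0={foll,b=7,log=-}
step 3 deliver 0→2: —
step 4 deliver 2→4: 4={foll,b=7,log=-}
step 5 deliver 4→2: 2={lead,b=7,log=-}
step 6 deliver 2→3: 3={foll,b=7,log=-}
step 7 deliver 3→2: —
step 8 propose(2,'p'): —
step 9 deliver 2→1: 1={foll,b=7,log=-}
step 10 deliver 1→2: —
step 11 deliver 2→4: 4={foll,b=7,log=p}
step 12 deliver 4→2: —
step 13 deliver 2→0: 0={foll,b=7,log=p}
step 14 deliver 0→2: 2={lead,b=7,log=p}
step 15 deliver 2→3: 3={foll,b=7,log=p}
step 16 deliver 3→2: —
step 17 timeout(2): 2={cand,b=12,log=p}
step 18 deliver 2→4: 4={foll,b=12,log=p}
step 19 deliver 4→2: —
step 20 deliver 2→1: 1={foll,b=7,log=p}
step 21 deliver 1→2: —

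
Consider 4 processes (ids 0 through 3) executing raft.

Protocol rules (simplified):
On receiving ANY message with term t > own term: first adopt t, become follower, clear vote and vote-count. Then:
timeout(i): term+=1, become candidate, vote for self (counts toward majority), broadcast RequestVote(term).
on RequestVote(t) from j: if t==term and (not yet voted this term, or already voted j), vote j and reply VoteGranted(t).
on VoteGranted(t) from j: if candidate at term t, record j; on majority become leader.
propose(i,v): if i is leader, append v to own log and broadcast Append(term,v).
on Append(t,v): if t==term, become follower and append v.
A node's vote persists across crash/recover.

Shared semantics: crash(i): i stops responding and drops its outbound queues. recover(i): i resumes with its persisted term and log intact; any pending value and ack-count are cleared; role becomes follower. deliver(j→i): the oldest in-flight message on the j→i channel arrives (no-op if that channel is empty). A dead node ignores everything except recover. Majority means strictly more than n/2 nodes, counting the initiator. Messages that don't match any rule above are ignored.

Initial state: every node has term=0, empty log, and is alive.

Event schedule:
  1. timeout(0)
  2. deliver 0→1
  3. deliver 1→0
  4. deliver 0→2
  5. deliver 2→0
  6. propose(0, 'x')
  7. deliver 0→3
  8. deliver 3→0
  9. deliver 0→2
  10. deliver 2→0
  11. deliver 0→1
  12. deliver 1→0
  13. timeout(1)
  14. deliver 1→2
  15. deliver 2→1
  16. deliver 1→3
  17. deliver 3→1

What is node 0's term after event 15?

1

after 1 — timeout(0): n0:cand/t1/[-]
after 2 — deliver 0→1: n1:foll/t1/[-]
after 3 — deliver 1→0: ·
after 4 — deliver 0→2: n2:foll/t1/[-]
after 5 — deliver 2→0: n0:lead/t1/[-]
after 6 — propose(0,'x'): n0:lead/t1/[x]
after 7 — deliver 0→3: n3:foll/t1/[-]
after 8 — deliver 3→0: ·
after 9 — deliver 0→2: n2:foll/t1/[x]
after 10 — deliver 2→0: ·
after 11 — deliver 0→1: n1:foll/t1/[x]
after 12 — deliver 1→0: ·
after 13 — timeout(1): n1:cand/t2/[x]
after 14 — deliver 1→2: n2:foll/t2/[x]
after 15 — deliver 2→1: ·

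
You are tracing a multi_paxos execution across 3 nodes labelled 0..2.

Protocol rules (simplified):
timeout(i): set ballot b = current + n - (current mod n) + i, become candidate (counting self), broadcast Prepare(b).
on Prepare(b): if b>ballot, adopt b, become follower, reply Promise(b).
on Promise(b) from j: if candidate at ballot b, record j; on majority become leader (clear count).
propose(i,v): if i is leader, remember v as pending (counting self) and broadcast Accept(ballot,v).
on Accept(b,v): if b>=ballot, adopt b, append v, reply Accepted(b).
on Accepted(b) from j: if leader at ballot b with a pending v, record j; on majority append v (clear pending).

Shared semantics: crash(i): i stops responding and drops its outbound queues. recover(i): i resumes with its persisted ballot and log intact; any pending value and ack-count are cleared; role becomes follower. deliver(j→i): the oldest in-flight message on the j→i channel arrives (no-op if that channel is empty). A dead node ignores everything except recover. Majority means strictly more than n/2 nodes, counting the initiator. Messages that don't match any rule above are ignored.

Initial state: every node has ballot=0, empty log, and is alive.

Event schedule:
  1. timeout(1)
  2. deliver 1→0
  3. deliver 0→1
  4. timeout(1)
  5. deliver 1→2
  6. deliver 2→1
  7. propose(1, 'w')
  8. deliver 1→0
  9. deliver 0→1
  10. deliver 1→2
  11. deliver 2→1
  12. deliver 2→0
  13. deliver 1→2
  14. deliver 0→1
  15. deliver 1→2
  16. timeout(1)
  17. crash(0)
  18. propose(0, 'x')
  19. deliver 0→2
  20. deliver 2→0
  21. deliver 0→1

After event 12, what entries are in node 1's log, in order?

empty

[1] timeout(1) → N1(cand b4 [-])
[2] deliver 1→0 → N0(foll b4 [-])
[3] deliver 0→1 → N1(lead b4 [-])
[4] timeout(1) → N1(cand b7 [-])
[5] deliver 1→2 → N2(foll b4 [-])
[6] deliver 2→1 → ∅
[7] propose(1,'w') → ∅
[8] deliver 1→0 → N0(foll b7 [-])
[9] deliver 0→1 → N1(lead b7 [-])
[10] deliver 1→2 → N2(foll b7 [-])
[11] deliver 2→1 → ∅
[12] deliver 2→0 → ∅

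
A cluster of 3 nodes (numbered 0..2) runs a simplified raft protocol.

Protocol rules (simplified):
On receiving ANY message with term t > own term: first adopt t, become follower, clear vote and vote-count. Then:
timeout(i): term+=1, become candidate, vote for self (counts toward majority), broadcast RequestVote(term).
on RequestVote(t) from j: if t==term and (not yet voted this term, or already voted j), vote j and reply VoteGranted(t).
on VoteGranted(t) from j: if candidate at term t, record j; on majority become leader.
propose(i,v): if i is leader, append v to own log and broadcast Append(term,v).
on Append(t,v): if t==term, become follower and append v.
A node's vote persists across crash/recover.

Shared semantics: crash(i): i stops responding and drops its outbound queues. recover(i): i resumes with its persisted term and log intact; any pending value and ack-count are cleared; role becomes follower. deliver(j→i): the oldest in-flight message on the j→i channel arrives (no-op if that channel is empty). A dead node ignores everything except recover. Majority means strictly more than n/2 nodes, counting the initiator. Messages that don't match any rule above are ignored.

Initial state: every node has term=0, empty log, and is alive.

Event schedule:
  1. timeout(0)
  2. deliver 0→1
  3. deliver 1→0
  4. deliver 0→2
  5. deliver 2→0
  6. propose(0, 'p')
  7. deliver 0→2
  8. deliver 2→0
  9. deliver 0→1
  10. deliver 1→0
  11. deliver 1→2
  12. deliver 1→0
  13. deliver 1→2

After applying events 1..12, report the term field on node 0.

1

step 1 timeout(0): 0={cand,t=1,log=-}
step 2 deliver 0→1: 1={foll,t=1,log=-}
step 3 deliver 1→0: 0={lead,t=1,log=-}
step 4 deliver 0→2: 2={foll,t=1,log=-}
step 5 deliver 2→0: —
step 6 propose(0,'p'): 0={lead,t=1,log=p}
step 7 deliver 0→2: 2={foll,t=1,log=p}
step 8 deliver 2→0: —
step 9 deliver 0→1: 1={foll,t=1,log=p}
step 10 deliver 1→0: —
step 11 deliver 1→2: —
step 12 deliver 1→0: —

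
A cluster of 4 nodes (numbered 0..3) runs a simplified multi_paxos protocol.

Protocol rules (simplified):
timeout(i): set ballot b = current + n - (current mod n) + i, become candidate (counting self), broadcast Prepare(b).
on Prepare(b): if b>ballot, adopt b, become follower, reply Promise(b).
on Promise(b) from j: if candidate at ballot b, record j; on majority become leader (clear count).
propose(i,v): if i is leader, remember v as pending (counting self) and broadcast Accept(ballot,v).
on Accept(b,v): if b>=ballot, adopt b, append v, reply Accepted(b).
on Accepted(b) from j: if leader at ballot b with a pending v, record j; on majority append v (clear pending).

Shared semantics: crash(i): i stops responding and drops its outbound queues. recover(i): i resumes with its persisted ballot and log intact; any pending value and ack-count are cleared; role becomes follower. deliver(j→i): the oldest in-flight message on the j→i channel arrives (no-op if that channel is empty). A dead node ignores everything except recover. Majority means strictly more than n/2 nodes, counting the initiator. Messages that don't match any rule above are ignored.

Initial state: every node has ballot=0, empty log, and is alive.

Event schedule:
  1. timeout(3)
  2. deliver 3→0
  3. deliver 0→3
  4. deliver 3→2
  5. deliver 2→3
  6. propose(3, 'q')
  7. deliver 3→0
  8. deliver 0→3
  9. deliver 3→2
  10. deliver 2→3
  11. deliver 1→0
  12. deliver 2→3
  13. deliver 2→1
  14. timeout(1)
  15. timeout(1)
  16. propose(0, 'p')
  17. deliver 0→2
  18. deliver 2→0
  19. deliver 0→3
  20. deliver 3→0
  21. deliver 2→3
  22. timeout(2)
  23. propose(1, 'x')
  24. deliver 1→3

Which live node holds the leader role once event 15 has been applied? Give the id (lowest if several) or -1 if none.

3

1. timeout(3):  <3:cand b7 ->
2. deliver 3→0:  <0:foll b7 ->
3. deliver 0→3:  nop
4. deliver 3→2:  <2:foll b7 ->
5. deliver 2→3:  <3:lead b7 ->
6. propose(3,'q'):  nop
7. deliver 3→0:  <0:foll b7 q>
8. deliver 0→3:  nop
9. deliver 3→2:  <2:foll b7 q>
10. deliver 2→3:  <3:lead b7 q>
11. deliver 1→0:  nop
12. deliver 2→3:  nop
13. deliver 2→1:  nop
14. timeout(1):  <1:cand b5 ->
15. timeout(1):  <1:cand b9 ->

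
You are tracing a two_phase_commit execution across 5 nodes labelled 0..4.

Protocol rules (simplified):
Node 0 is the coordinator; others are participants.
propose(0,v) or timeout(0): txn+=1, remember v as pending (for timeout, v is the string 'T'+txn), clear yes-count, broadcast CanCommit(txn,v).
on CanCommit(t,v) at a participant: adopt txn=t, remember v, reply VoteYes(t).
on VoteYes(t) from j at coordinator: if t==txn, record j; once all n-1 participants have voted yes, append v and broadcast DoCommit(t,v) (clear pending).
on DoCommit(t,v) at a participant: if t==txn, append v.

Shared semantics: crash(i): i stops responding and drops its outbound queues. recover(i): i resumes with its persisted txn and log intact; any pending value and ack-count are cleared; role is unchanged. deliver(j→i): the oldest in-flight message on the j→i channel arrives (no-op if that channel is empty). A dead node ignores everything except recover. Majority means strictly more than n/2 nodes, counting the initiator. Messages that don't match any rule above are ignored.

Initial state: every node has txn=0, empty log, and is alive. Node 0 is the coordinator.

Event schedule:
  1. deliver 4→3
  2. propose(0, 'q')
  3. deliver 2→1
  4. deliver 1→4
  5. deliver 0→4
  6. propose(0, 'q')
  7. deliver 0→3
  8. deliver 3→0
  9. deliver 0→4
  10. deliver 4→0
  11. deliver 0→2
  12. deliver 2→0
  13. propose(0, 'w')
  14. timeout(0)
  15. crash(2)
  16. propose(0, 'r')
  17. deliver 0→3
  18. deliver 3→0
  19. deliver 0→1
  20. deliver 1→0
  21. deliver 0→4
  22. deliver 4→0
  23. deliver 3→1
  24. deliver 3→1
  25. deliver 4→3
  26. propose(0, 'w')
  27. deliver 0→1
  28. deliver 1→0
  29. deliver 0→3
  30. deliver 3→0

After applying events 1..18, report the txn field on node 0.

5

1. deliver 4→3:  nop
2. propose(0,'q'):  <0:coor t1 ->
3. deliver 2→1:  nop
4. deliver 1→4:  nop
5. deliver 0→4:  <4:part t1 ->
6. propose(0,'q'):  <0:coor t2 ->
7. deliver 0→3:  <3:part t1 ->
8. deliver 3→0:  nop
9. deliver 0→4:  <4:part t2 ->
10. deliver 4→0:  nop
11. deliver 0→2:  <2:part t1 ->
12. deliver 2→0:  nop
13. propose(0,'w'):  <0:coor t3 ->
14. timeout(0):  <0:coor t4 ->
15. crash(2):  <2:✗part t1 ->
16. propose(0,'r'):  <0:coor t5 ->
17. deliver 0→3:  <3:part t2 ->
18. deliver 3→0:  nop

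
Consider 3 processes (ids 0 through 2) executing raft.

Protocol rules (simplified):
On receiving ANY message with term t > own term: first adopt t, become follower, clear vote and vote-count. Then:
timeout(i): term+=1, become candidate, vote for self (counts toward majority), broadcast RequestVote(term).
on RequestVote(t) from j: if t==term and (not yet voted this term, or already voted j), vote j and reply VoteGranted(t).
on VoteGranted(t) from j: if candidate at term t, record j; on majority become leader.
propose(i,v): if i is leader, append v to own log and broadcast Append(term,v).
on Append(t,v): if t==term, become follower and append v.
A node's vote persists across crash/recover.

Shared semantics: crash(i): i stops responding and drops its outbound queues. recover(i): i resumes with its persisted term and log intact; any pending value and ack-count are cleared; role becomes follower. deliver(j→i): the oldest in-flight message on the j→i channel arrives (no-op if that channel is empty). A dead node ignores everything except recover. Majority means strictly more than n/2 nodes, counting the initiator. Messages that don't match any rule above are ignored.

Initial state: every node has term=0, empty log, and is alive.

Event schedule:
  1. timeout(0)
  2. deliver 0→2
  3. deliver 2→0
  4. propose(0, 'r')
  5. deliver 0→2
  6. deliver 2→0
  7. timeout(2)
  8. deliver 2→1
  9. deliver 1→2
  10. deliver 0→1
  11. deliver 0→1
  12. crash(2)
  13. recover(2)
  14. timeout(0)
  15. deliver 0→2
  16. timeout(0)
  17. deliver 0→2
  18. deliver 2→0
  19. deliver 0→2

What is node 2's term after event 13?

1. timeout(0):  <0:cand t1 ->
2. deliver 0→2:  <2:foll t1 ->
3. deliver 2→0:  <0:lead t1 ->
4. propose(0,'r'):  <0:lead t1 r>
5. deliver 0→2:  <2:foll t1 r>
6. deliver 2→0:  nop
7. timeout(2):  <2:cand t2 r>
8. deliver 2→1:  <1:foll t2 ->
9. deliver 1→2:  <2:lead t2 r>
10. deliver 0→1:  nop
11. deliver 0→1:  nop
12. crash(2):  <2:✗lead t2 r>
13. recover(2):  <2:foll t2 r>

2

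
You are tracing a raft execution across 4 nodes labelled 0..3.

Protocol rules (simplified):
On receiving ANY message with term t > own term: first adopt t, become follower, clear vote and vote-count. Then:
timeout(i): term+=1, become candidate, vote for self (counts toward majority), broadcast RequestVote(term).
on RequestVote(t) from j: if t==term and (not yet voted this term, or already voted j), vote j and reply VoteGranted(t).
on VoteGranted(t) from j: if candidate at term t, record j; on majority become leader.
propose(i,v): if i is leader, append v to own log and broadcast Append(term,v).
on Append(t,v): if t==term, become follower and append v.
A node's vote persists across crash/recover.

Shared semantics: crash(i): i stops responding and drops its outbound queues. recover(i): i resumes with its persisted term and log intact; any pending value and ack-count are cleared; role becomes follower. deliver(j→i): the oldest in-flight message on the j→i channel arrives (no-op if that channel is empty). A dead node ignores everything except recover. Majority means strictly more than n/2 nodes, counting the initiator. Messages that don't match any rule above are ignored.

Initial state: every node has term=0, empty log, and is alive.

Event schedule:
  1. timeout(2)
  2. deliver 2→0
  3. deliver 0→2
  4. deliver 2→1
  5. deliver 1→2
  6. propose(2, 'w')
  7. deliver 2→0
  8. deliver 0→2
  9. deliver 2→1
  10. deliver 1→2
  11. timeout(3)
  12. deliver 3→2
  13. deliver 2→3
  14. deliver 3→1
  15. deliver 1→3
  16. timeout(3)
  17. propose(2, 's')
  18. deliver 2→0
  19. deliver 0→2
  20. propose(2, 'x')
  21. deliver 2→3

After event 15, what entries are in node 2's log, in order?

w

e1 timeout(2): 2[cand,t=1,-]
e2 deliver 2→0: 0[foll,t=1,-]
e3 deliver 0→2: ·
e4 deliver 2→1: 1[foll,t=1,-]
e5 deliver 1→2: 2[lead,t=1,-]
e6 propose(2,'w'): 2[lead,t=1,w]
e7 deliver 2→0: 0[foll,t=1,w]
e8 deliver 0→2: ·
e9 deliver 2→1: 1[foll,t=1,w]
e10 deliver 1→2: ·
e11 timeout(3): 3[cand,t=1,-]
e12 deliver 3→2: ·
e13 deliver 2→3: ·
e14 deliver 3→1: ·
e15 deliver 1→3: ·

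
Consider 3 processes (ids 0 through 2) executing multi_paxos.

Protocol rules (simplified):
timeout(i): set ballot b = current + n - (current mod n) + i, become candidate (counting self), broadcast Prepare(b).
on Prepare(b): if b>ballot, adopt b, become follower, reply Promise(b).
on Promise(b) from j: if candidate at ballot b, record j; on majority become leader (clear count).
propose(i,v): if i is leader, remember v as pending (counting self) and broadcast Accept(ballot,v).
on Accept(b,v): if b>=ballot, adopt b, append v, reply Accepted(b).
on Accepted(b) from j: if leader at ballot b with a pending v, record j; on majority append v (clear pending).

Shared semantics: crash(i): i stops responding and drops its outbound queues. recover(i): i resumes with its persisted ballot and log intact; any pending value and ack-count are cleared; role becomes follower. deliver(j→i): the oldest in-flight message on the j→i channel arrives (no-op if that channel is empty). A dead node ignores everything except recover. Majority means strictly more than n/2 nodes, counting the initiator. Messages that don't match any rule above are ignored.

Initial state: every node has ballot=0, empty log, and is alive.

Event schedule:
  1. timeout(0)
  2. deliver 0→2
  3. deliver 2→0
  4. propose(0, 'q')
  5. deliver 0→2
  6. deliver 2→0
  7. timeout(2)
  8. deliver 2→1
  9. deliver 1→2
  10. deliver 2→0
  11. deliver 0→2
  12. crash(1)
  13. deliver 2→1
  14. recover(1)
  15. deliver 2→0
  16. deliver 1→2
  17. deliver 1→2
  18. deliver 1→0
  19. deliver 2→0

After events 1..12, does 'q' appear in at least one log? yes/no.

1. timeout(0):  <0:cand b3 ->
2. deliver 0→2:  <2:foll b3 ->
3. deliver 2→0:  <0:lead b3 ->
4. propose(0,'q'):  nop
5. deliver 0→2:  <2:foll b3 q>
6. deliver 2→0:  <0:lead b3 q>
7. timeout(2):  <2:cand b8 q>
8. deliver 2→1:  <1:foll b8 ->
9. deliver 1→2:  <2:lead b8 q>
10. deliver 2→0:  <0:foll b8 q>
11. deliver 0→2:  nop
12. crash(1):  <1:✗foll b8 ->

yes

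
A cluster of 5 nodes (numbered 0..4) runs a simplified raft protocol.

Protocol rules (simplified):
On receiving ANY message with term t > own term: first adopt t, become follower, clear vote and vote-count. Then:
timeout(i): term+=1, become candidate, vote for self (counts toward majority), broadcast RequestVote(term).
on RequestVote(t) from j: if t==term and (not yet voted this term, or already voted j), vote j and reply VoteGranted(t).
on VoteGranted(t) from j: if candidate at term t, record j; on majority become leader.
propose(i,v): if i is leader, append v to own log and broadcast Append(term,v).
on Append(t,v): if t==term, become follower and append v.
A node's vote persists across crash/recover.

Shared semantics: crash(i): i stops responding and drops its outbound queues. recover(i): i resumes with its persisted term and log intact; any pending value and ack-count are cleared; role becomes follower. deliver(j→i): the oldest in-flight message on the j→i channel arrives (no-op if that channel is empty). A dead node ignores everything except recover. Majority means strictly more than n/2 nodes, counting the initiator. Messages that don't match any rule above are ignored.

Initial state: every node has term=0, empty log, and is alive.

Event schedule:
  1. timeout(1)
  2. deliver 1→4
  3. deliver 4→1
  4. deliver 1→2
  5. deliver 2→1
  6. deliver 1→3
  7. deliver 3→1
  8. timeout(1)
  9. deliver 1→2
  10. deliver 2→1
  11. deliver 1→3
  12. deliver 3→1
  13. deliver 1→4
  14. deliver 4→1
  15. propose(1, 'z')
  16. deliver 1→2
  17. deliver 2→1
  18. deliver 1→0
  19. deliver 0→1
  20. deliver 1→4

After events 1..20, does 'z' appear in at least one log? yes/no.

after 1 — timeout(1): n1:cand/t1/[-]
after 2 — deliver 1→4: n4:foll/t1/[-]
after 3 — deliver 4→1: ·
after 4 — deliver 1→2: n2:foll/t1/[-]
after 5 — deliver 2→1: n1:lead/t1/[-]
after 6 — deliver 1→3: n3:foll/t1/[-]
after 7 — deliver 3→1: ·
after 8 — timeout(1): n1:cand/t2/[-]
after 9 — deliver 1→2: n2:foll/t2/[-]
after 10 — deliver 2→1: ·
after 11 — deliver 1→3: n3:foll/t2/[-]
after 12 — deliver 3→1: n1:lead/t2/[-]
after 13 — deliver 1→4: n4:foll/t2/[-]
after 14 — deliver 4→1: ·
after 15 — propose(1,'z'): n1:lead/t2/[z]
after 16 — deliver 1→2: n2:foll/t2/[z]
after 17 — deliver 2→1: ·
after 18 — deliver 1→0: n0:foll/t1/[-]
after 19 — deliver 0→1: ·
after 20 — deliver 1→4: n4:foll/t2/[z]

yes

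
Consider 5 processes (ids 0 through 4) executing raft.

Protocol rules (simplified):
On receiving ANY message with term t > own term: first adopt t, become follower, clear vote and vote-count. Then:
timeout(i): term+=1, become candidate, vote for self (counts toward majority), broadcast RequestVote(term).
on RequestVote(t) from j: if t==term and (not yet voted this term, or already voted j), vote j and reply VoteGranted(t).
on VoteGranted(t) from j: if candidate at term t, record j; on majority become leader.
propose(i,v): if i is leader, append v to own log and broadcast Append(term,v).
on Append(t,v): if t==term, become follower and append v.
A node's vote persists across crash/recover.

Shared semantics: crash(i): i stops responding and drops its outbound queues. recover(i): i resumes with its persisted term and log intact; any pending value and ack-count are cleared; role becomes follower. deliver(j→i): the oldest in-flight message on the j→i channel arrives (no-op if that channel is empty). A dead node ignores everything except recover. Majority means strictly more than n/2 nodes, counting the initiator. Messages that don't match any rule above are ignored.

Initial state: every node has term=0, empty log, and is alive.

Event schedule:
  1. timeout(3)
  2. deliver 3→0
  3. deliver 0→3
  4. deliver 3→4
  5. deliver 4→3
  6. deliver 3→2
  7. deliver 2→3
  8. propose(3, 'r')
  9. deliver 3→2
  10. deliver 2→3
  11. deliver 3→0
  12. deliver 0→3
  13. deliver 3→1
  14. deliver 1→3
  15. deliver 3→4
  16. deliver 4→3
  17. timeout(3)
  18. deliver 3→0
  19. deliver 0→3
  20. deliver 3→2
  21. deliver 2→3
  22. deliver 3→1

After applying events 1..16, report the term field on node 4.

1

[1] timeout(3) → N3(cand t1 [-])
[2] deliver 3→0 → N0(foll t1 [-])
[3] deliver 0→3 → ∅
[4] deliver 3→4 → N4(foll t1 [-])
[5] deliver 4→3 → N3(lead t1 [-])
[6] deliver 3→2 → N2(foll t1 [-])
[7] deliver 2→3 → ∅
[8] propose(3,'r') → N3(lead t1 [r])
[9] deliver 3→2 → N2(foll t1 [r])
[10] deliver 2→3 → ∅
[11] deliver 3→0 → N0(foll t1 [r])
[12] deliver 0→3 → ∅
[13] deliver 3→1 → N1(foll t1 [-])
[14] deliver 1→3 → ∅
[15] deliver 3→4 → N4(foll t1 [r])
[16] deliver 4→3 → ∅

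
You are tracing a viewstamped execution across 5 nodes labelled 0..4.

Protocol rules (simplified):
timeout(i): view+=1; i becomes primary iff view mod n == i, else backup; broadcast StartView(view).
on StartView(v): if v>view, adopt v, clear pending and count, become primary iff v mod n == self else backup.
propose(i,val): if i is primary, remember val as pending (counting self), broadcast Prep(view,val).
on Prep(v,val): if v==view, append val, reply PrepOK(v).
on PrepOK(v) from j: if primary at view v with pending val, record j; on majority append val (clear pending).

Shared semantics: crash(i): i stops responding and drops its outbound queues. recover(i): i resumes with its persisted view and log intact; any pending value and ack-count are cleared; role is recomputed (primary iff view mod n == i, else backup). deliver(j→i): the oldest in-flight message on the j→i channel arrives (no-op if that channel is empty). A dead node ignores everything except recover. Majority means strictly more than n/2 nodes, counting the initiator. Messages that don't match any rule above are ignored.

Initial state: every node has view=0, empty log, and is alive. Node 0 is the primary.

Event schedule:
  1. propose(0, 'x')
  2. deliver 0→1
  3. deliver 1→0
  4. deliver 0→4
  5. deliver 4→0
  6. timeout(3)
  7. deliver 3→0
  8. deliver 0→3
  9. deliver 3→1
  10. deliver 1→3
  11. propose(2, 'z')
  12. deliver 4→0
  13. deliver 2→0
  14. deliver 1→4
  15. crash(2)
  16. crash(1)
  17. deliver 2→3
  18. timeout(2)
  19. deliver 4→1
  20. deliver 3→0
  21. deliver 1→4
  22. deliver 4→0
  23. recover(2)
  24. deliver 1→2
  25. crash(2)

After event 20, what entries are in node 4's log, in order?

x

e1 propose(0,'x'): ·
e2 deliver 0→1: 1[back,v=0,x]
e3 deliver 1→0: ·
e4 deliver 0→4: 4[back,v=0,x]
e5 deliver 4→0: 0[prim,v=0,x]
e6 timeout(3): 3[back,v=1,-]
e7 deliver 3→0: 0[back,v=1,x]
e8 deliver 0→3: ·
e9 deliver 3→1: 1[prim,v=1,x]
e10 deliver 1→3: ·
e11 propose(2,'z'): ·
e12 deliver 4→0: ·
e13 deliver 2→0: ·
e14 deliver 1→4: ·
e15 crash(2): 2[✗back,v=0,-]
e16 crash(1): 1[✗prim,v=1,x]
e17 deliver 2→3: ·
e18 timeout(2): ·
e19 deliver 4→1: ·
e20 deliver 3→0: ·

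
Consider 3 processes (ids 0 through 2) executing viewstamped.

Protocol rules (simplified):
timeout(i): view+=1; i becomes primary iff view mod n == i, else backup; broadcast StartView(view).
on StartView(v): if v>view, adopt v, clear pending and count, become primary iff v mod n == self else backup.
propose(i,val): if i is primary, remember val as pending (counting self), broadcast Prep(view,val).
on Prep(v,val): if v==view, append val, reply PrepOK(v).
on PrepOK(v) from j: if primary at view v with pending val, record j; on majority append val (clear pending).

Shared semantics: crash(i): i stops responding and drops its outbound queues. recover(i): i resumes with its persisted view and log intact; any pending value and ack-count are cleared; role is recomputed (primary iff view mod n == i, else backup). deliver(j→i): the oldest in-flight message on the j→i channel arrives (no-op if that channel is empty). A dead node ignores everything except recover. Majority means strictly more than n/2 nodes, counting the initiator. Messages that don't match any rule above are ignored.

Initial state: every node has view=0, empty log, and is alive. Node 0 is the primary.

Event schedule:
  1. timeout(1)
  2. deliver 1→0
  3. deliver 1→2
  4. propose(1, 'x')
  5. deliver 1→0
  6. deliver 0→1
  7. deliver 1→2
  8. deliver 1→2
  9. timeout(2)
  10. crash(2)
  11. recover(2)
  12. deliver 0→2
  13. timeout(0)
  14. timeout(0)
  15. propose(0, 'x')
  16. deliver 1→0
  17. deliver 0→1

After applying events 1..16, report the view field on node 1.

1

[1] timeout(1) → N1(prim v1 [-])
[2] deliver 1→0 → N0(back v1 [-])
[3] deliver 1→2 → N2(back v1 [-])
[4] propose(1,'x') → ∅
[5] deliver 1→0 → N0(back v1 [x])
[6] deliver 0→1 → N1(prim v1 [x])
[7] deliver 1→2 → N2(back v1 [x])
[8] deliver 1→2 → ∅
[9] timeout(2) → N2(prim v2 [x])
[10] crash(2) → N2(✗prim v2 [x])
[11] recover(2) → N2(prim v2 [x])
[12] deliver 0→2 → ∅
[13] timeout(0) → N0(back v2 [x])
[14] timeout(0) → N0(prim v3 [x])
[15] propose(0,'x') → ∅
[16] deliver 1→0 → ∅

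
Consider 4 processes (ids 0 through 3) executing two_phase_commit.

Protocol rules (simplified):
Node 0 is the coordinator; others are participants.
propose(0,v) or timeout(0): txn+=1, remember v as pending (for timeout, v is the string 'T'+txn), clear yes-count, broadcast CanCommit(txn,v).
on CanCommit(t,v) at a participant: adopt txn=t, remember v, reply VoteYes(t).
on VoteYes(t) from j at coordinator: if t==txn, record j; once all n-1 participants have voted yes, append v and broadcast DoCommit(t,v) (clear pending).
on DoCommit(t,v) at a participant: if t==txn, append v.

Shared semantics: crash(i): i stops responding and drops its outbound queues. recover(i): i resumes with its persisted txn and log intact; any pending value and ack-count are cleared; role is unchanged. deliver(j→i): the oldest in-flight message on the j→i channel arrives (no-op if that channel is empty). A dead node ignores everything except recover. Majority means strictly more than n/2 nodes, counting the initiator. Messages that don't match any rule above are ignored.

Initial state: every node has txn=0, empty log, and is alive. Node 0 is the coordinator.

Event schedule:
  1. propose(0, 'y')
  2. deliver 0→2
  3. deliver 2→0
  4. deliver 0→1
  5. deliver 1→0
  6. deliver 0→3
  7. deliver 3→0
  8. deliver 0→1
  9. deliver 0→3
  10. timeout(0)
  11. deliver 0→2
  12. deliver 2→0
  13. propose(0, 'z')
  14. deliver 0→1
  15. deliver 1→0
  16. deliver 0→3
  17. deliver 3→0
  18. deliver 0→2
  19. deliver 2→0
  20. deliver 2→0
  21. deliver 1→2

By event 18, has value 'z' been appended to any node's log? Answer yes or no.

no

e1 propose(0,'y'): 0[coor,t=1,-]
e2 deliver 0→2: 2[part,t=1,-]
e3 deliver 2→0: ·
e4 deliver 0→1: 1[part,t=1,-]
e5 deliver 1→0: ·
e6 deliver 0→3: 3[part,t=1,-]
e7 deliver 3→0: 0[coor,t=1,y]
e8 deliver 0→1: 1[part,t=1,y]
e9 deliver 0→3: 3[part,t=1,y]
e10 timeout(0): 0[coor,t=2,y]
e11 deliver 0→2: 2[part,t=1,y]
e12 deliver 2→0: ·
e13 propose(0,'z'): 0[coor,t=3,y]
e14 deliver 0→1: 1[part,t=2,y]
e15 deliver 1→0: ·
e16 deliver 0→3: 3[part,t=2,y]
e17 deliver 3→0: ·
e18 deliver 0→2: 2[part,t=2,y]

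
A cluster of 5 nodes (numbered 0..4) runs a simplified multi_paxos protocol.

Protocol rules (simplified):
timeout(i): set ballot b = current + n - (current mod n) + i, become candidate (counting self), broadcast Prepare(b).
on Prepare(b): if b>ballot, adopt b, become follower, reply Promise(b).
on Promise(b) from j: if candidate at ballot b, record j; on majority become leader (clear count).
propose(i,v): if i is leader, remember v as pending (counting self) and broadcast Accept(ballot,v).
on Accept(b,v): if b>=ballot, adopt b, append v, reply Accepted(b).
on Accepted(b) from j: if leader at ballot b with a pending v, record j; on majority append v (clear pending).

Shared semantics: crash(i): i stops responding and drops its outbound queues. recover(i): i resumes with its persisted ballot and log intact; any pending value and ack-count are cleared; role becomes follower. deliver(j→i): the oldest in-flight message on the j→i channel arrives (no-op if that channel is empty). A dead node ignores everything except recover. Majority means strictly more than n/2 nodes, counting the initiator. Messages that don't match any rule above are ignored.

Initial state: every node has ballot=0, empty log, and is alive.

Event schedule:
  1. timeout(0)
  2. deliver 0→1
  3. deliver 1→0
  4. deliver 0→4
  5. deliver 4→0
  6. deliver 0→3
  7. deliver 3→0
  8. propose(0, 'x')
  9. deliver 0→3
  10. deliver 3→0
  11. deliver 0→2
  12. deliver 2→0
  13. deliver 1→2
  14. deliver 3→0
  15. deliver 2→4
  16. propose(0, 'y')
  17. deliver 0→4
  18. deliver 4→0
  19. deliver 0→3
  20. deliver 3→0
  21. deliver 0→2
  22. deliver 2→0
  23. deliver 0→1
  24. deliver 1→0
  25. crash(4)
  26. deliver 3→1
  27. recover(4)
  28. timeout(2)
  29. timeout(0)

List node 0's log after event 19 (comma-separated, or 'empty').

empty

e1 timeout(0): 0[cand,b=5,-]
e2 deliver 0→1: 1[foll,b=5,-]
e3 deliver 1→0: ·
e4 deliver 0→4: 4[foll,b=5,-]
e5 deliver 4→0: 0[lead,b=5,-]
e6 deliver 0→3: 3[foll,b=5,-]
e7 deliver 3→0: ·
e8 propose(0,'x'): ·
e9 deliver 0→3: 3[foll,b=5,x]
e10 deliver 3→0: ·
e11 deliver 0→2: 2[foll,b=5,-]
e12 deliver 2→0: ·
e13 deliver 1→2: ·
e14 deliver 3→0: ·
e15 deliver 2→4: ·
e16 propose(0,'y'): ·
e17 deliver 0→4: 4[foll,b=5,x]
e18 deliver 4→0: ·
e19 deliver 0→3: 3[foll,b=5,x,y]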